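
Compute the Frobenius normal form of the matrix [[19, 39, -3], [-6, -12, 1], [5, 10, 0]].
The invariant factors of A (the non-unit diagonal entries of the Smith normal form of xI - A over ℚ[x]) are (x - 5)(x - 1)^2, each dividing the next. The characteristic polynomial is their product, (x - 5)(x - 1)^2.

The rational canonical form is the block-diagonal matrix of companion matrices C(f_i):
R = [[0, 0, 5], [1, 0, -11], [0, 1, 7]].

R = [[0, 0, 5], [1, 0, -11], [0, 1, 7]]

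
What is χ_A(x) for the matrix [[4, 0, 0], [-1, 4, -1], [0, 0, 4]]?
χ_A(x) = (x - 4)^3

xI - A = [[x - 4, 0, 0], [1, x - 4, 1], [0, 0, x - 4]].

Expanding det(xI - A) along the first row:
det(xI - A) = + (x - 4)·det([[x - 4, 1], [0, x - 4]]) - (0)·det([[1, 1], [0, x - 4]]) + (0)·det([[1, x - 4], [0, 0]]).

Evaluating gives χ_A(x) = x^3 - 12x^2 + 48x - 64 = (x - 4)^3.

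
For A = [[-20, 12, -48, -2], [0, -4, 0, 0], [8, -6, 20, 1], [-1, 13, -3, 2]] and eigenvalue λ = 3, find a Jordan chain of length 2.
v_1 = [[0, 0, 0, 1]]^T, v_2 = [[-2, 0, 1, -1]]^T

We seek v_1 ∈ ker((A - 3I)^2) \ ker(A - 3I), then set v_{i+1} = (A - 3I) v_i.

One such chain is v_1 = [[0, 0, 0, 1]]^T, v_2 = [[-2, 0, 1, -1]]^T. Check: (A - 3I) v_2 = [[0, 0, 0, 0]]^T = 0.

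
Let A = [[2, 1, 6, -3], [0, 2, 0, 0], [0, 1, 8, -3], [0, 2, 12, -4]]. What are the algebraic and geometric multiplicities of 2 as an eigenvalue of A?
algebraic multiplicity 4, geometric multiplicity 3

The characteristic polynomial is (x - 2)^4, so the factor x - 2 appears with exponent 4: the algebraic multiplicity is 4.

rank(A - 2I) = 1, so the eigenspace has dimension 4 - 1 = 3: the geometric multiplicity is 3.

Since 3 < 4, A is not diagonalizable.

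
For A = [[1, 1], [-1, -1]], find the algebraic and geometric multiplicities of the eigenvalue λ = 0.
algebraic multiplicity 2, geometric multiplicity 1

The characteristic polynomial is x^2, so the factor x appears with exponent 2: the algebraic multiplicity is 2.

rank(A) = 1, so the eigenspace has dimension 2 - 1 = 1: the geometric multiplicity is 1.

Since 1 < 2, A is not diagonalizable.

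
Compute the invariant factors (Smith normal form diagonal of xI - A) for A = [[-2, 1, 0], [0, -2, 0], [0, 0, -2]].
x + 2, (x + 2)^2

The Jordan structure of A has elementary divisors (x + 2)^2, (x + 2). Arranging the block sizes at each eigenvalue in decreasing order and taking row products gives the invariant factors.

Invariant factors (smallest first, each dividing the next): x + 2, (x + 2)^2.

Check: the last factor (x + 2)^2 is the minimal polynomial, and the product (x + 2)^3 is the characteristic polynomial.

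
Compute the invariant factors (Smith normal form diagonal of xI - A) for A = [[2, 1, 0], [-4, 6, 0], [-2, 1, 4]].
The Jordan structure of A has elementary divisors (x - 4)^2, (x - 4). Arranging the block sizes at each eigenvalue in decreasing order and taking row products gives the invariant factors.

Invariant factors (smallest first, each dividing the next): x - 4, (x - 4)^2.

Check: the last factor (x - 4)^2 is the minimal polynomial, and the product (x - 4)^3 is the characteristic polynomial.

x - 4, (x - 4)^2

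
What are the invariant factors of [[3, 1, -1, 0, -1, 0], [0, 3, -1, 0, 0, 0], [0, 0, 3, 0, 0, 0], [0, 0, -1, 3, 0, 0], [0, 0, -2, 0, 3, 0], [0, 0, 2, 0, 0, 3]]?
x - 3, x - 3, x - 3, (x - 3)^3

The Jordan structure of A has elementary divisors (x - 3)^3, (x - 3), (x - 3), (x - 3). Arranging the block sizes at each eigenvalue in decreasing order and taking row products gives the invariant factors.

Invariant factors (smallest first, each dividing the next): x - 3, x - 3, x - 3, (x - 3)^3.

Check: the last factor (x - 3)^3 is the minimal polynomial, and the product (x - 3)^6 is the characteristic polynomial.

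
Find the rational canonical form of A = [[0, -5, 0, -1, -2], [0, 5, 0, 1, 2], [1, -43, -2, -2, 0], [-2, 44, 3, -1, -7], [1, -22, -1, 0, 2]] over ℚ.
The invariant factors of A (the non-unit diagonal entries of the Smith normal form of xI - A over ℚ[x]) are x(x - 4)(x^3 - 3x - 3), each dividing the next. The characteristic polynomial is their product, x(x - 4)(x^3 - 3x - 3).

The rational canonical form is the block-diagonal matrix of companion matrices C(f_i):
R = [[0, 0, 0, 0, 0], [1, 0, 0, 0, -12], [0, 1, 0, 0, -9], [0, 0, 1, 0, 3], [0, 0, 0, 1, 4]].

Note the characteristic polynomial does not split into linear factors over ℚ, so A has no Jordan form over ℚ; the rational canonical form exists over any field.

R = [[0, 0, 0, 0, 0], [1, 0, 0, 0, -12], [0, 1, 0, 0, -9], [0, 0, 1, 0, 3], [0, 0, 0, 1, 4]]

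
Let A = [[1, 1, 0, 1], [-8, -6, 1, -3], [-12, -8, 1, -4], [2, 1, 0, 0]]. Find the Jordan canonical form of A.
J = [[-1, 1, 0, 0], [0, -1, 1, 0], [0, 0, -1, 0], [0, 0, 0, -1]]

The characteristic polynomial is det(xI - A) = (x + 1)^4, so the eigenvalues are -1 (algebraic multiplicity 4).

For λ = -1: rank(A + I) = 2, rank((A + I)^2) = 1, rank((A + I)^3) = 0. The eigenspace has dimension 4 - 2 = 2, so there are 2 Jordan blocks; the rank sequence gives block sizes [3, 1].

Assembling the blocks gives the Jordan form J above.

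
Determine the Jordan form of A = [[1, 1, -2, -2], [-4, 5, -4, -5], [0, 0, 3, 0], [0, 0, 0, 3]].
The characteristic polynomial is det(xI - A) = (x - 3)^4, so the eigenvalues are 3 (algebraic multiplicity 4).

For λ = 3: rank(A - 3I) = 2, rank((A - 3I)^2) = 1, rank((A - 3I)^3) = 0. The eigenspace has dimension 4 - 2 = 2, so there are 2 Jordan blocks; the rank sequence gives block sizes [3, 1].

Assembling the blocks gives the Jordan form J above.

J = [[3, 1, 0, 0], [0, 3, 1, 0], [0, 0, 3, 0], [0, 0, 0, 3]]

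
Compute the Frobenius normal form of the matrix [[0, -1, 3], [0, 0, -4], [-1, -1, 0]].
R = [[0, 0, -4], [1, 0, 1], [0, 1, 0]]

The invariant factors of A (the non-unit diagonal entries of the Smith normal form of xI - A over ℚ[x]) are x^3 - x + 4, each dividing the next. The characteristic polynomial is their product, x^3 - x + 4.

The rational canonical form is the block-diagonal matrix of companion matrices C(f_i):
R = [[0, 0, -4], [1, 0, 1], [0, 1, 0]].

Note the characteristic polynomial does not split into linear factors over ℚ, so A has no Jordan form over ℚ; the rational canonical form exists over any field.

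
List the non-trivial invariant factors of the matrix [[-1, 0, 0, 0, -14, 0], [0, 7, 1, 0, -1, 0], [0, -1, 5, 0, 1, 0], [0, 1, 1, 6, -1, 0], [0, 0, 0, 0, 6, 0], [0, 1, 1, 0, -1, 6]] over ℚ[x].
The Jordan structure of A has elementary divisors (x + 1), (x - 6)^2, (x - 6), (x - 6), (x - 6). Arranging the block sizes at each eigenvalue in decreasing order and taking row products gives the invariant factors.

Invariant factors (smallest first, each dividing the next): x - 6, x - 6, x - 6, (x - 6)^2(x + 1).

Check: the last factor (x - 6)^2(x + 1) is the minimal polynomial, and the product (x - 6)^5(x + 1) is the characteristic polynomial.

x - 6, x - 6, x - 6, (x - 6)^2(x + 1)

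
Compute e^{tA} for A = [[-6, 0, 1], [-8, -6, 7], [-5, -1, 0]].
A has Jordan form J = [[-4, 1, 0], [0, -4, 1], [0, 0, -4]] with A = PJP^{-1}, so e^{tA} = P e^{tJ} P^{-1}.

For a Jordan block J_k(λ), e^{tJ_k(λ)} = e^{λt} · (I + tN + t^2 N^2/2! + ... + t^{k-1} N^{k-1}/(k-1)!) where N is the nilpotent superdiagonal part.

Assembling the blocks and conjugating back gives the entries of e^{tA} as shown above.

e^{tA} = [[(-t^2 - 4*t + 2)*e^{-4*t}/2, -t^2*e^{-4*t}/2, t*(t + 1)*e^{-4*t}], [t*(-3*t - 16)*e^{-4*t}/2, (-3*t^2 - 4*t + 2)*e^{-4*t}/2, t*(3*t + 7)*e^{-4*t}], [t*(-t - 5)*e^{-4*t}, -t*(t + 1)*e^{-4*t}, (2*t^2 + 4*t + 1)*e^{-4*t}]]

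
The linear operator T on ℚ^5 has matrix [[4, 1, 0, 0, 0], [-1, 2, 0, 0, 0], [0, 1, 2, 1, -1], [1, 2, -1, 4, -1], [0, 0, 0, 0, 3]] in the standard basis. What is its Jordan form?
J = [[3, 1, 0, 0, 0], [0, 3, 0, 0, 0], [0, 0, 3, 1, 0], [0, 0, 0, 3, 0], [0, 0, 0, 0, 3]]

The characteristic polynomial is det(xI - A) = (x - 3)^5, so the eigenvalues are 3 (algebraic multiplicity 5).

For λ = 3: rank(A - 3I) = 2, rank((A - 3I)^2) = 0. The eigenspace has dimension 5 - 2 = 3, so there are 3 Jordan blocks; the rank sequence gives block sizes [2, 2, 1].

Assembling the blocks gives the Jordan form J above.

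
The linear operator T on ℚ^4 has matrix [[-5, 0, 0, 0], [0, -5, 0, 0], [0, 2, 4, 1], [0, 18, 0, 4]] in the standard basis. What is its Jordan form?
J = [[-5, 0, 0, 0], [0, -5, 0, 0], [0, 0, 4, 1], [0, 0, 0, 4]]

The characteristic polynomial is det(xI - A) = (x - 4)^2(x + 5)^2, so the eigenvalues are -5 (algebraic multiplicity 2), 4 (algebraic multiplicity 2).

For λ = -5: rank(A + 5I) = 2. The eigenspace has dimension 4 - 2 = 2, so there are 2 Jordan blocks; the rank sequence gives block sizes [1, 1].

For λ = 4: rank(A - 4I) = 3, rank((A - 4I)^2) = 2. The eigenspace has dimension 4 - 3 = 1, so there is 1 Jordan block; the rank sequence gives block sizes [2].

Assembling the blocks gives the Jordan form J above.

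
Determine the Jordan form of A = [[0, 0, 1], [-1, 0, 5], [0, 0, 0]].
The characteristic polynomial is det(xI - A) = x^3, so the eigenvalues are 0 (algebraic multiplicity 3).

For λ = 0: rank(A) = 2, rank(A^2) = 1, rank(A^3) = 0. The eigenspace has dimension 3 - 2 = 1, so there is 1 Jordan block; the rank sequence gives block sizes [3].

Assembling the blocks gives the Jordan form J above.

J = [[0, 1, 0], [0, 0, 1], [0, 0, 0]]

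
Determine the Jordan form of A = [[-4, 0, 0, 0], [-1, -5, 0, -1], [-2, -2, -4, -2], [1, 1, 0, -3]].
The characteristic polynomial is det(xI - A) = (x + 4)^4, so the eigenvalues are -4 (algebraic multiplicity 4).

For λ = -4: rank(A + 4I) = 1, rank((A + 4I)^2) = 0. The eigenspace has dimension 4 - 1 = 3, so there are 3 Jordan blocks; the rank sequence gives block sizes [2, 1, 1].

Assembling the blocks gives the Jordan form J above.

J = [[-4, 1, 0, 0], [0, -4, 0, 0], [0, 0, -4, 0], [0, 0, 0, -4]]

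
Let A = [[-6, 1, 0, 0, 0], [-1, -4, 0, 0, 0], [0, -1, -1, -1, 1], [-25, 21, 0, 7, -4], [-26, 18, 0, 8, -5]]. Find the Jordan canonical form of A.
J = [[-5, 1, 0, 0, 0], [0, -5, 0, 0, 0], [0, 0, -1, 1, 0], [0, 0, 0, -1, 0], [0, 0, 0, 0, 3]]

The characteristic polynomial is det(xI - A) = (x - 3)(x + 1)^2(x + 5)^2, so the eigenvalues are -5 (algebraic multiplicity 2), -1 (algebraic multiplicity 2), 3 (algebraic multiplicity 1).

For λ = -5: rank(A + 5I) = 4, rank((A + 5I)^2) = 3. The eigenspace has dimension 5 - 4 = 1, so there is 1 Jordan block; the rank sequence gives block sizes [2].

For λ = -1: rank(A + I) = 4, rank((A + I)^2) = 3. The eigenspace has dimension 5 - 4 = 1, so there is 1 Jordan block; the rank sequence gives block sizes [2].

For λ = 3: algebraic multiplicity 1 gives one 1×1 block.

Assembling the blocks gives the Jordan form J above.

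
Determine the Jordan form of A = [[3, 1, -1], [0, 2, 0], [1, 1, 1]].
J = [[2, 1, 0], [0, 2, 0], [0, 0, 2]]

The characteristic polynomial is det(xI - A) = (x - 2)^3, so the eigenvalues are 2 (algebraic multiplicity 3).

For λ = 2: rank(A - 2I) = 1, rank((A - 2I)^2) = 0. The eigenspace has dimension 3 - 1 = 2, so there are 2 Jordan blocks; the rank sequence gives block sizes [2, 1].

Assembling the blocks gives the Jordan form J above.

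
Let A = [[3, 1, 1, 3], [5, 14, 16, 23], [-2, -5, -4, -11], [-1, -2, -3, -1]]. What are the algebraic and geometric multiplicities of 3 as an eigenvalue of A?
algebraic multiplicity 4, geometric multiplicity 2

The characteristic polynomial is (x - 3)^4, so the factor x - 3 appears with exponent 4: the algebraic multiplicity is 4.

rank(A - 3I) = 2, so the eigenspace has dimension 4 - 2 = 2: the geometric multiplicity is 2.

Since 2 < 4, A is not diagonalizable.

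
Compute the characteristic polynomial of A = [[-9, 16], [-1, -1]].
χ_A(x) = (x + 5)^2

xI - A = [[x + 9, -16], [1, x + 1]].

Expanding det(xI - A) along the first row:
det(xI - A) = + (x + 9)·det([[x + 1]]) - (-16)·det([[1]]).

Evaluating gives χ_A(x) = x^2 + 10x + 25 = (x + 5)^2.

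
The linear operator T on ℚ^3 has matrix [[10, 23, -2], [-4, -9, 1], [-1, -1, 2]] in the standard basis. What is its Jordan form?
The characteristic polynomial is det(xI - A) = (x - 1)^3, so the eigenvalues are 1 (algebraic multiplicity 3).

For λ = 1: rank(A - I) = 2, rank((A - I)^2) = 1, rank((A - I)^3) = 0. The eigenspace has dimension 3 - 2 = 1, so there is 1 Jordan block; the rank sequence gives block sizes [3].

Assembling the blocks gives the Jordan form J above.

J = [[1, 1, 0], [0, 1, 1], [0, 0, 1]]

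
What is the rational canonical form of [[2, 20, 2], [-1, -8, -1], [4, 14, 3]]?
The invariant factors of A (the non-unit diagonal entries of the Smith normal form of xI - A over ℚ[x]) are (x - 1)(x^2 + 4x - 4), each dividing the next. The characteristic polynomial is their product, (x - 1)(x^2 + 4x - 4).

The rational canonical form is the block-diagonal matrix of companion matrices C(f_i):
R = [[0, 0, -4], [1, 0, 8], [0, 1, -3]].

Note the characteristic polynomial does not split into linear factors over ℚ, so A has no Jordan form over ℚ; the rational canonical form exists over any field.

R = [[0, 0, -4], [1, 0, 8], [0, 1, -3]]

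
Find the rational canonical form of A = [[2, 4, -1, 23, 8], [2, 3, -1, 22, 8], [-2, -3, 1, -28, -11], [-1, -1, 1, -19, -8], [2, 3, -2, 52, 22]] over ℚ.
R = [[0, 1, 0, 0, 0], [1, 3, 0, 0, 0], [0, 0, 0, 0, -3], [0, 0, 1, 0, -8], [0, 0, 0, 1, 6]]

The invariant factors of A (the non-unit diagonal entries of the Smith normal form of xI - A over ℚ[x]) are x^2 - 3x - 1, (x - 3)(x^2 - 3x - 1), each dividing the next. The characteristic polynomial is their product, (x - 3)(x^2 - 3x - 1)^2.

The rational canonical form is the block-diagonal matrix of companion matrices C(f_i):
R = [[0, 1, 0, 0, 0], [1, 3, 0, 0, 0], [0, 0, 0, 0, -3], [0, 0, 1, 0, -8], [0, 0, 0, 1, 6]].

Note the characteristic polynomial does not split into linear factors over ℚ, so A has no Jordan form over ℚ; the rational canonical form exists over any field.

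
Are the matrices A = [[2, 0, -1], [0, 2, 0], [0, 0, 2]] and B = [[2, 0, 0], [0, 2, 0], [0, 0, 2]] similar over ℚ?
Both have characteristic polynomial (x - 2)^3, but the minimal polynomial of A is (x - 2)^2 while the minimal polynomial of B is x - 2. The minimal polynomial is a similarity invariant, so A and B are not similar.

No.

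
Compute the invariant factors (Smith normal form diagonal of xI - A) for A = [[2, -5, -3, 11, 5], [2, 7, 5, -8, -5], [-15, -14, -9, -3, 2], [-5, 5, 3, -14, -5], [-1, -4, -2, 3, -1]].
The Jordan structure of A has elementary divisors (x + 3)^3, (x + 3)^2. Arranging the block sizes at each eigenvalue in decreasing order and taking row products gives the invariant factors.

Invariant factors (smallest first, each dividing the next): (x + 3)^2, (x + 3)^3.

Check: the last factor (x + 3)^3 is the minimal polynomial, and the product (x + 3)^5 is the characteristic polynomial.

(x + 3)^2, (x + 3)^3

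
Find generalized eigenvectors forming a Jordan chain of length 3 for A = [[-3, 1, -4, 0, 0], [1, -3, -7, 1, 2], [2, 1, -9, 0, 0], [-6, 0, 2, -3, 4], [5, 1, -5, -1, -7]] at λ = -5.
We seek v_1 ∈ ker((A + 5I)^3) \ ker((A + 5I)^2), then set v_{i+1} = (A + 5I) v_i.

One such chain is v_1 = [[-2, 0, -1, 0, -2]]^T, v_2 = [[0, 1, 0, 2, -1]]^T, v_3 = [[1, 2, 1, 0, 1]]^T. Check: (A + 5I) v_3 = [[0, 0, 0, 0, 0]]^T = 0.

v_1 = [[-2, 0, -1, 0, -2]]^T, v_2 = [[0, 1, 0, 2, -1]]^T, v_3 = [[1, 2, 1, 0, 1]]^T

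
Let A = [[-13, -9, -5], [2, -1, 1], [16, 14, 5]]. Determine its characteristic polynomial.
xI - A = [[x + 13, 9, 5], [-2, x + 1, -1], [-16, -14, x - 5]].

Expanding det(xI - A) along the first row:
det(xI - A) = + (x + 13)·det([[x + 1, -1], [-14, x - 5]]) - (9)·det([[-2, -1], [-16, x - 5]]) + (5)·det([[-2, x + 1], [-16, -14]]).

Evaluating gives χ_A(x) = x^3 + 9x^2 + 27x + 27 = (x + 3)^3.

χ_A(x) = (x + 3)^3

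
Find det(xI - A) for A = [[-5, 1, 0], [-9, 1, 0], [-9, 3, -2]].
xI - A = [[x + 5, -1, 0], [9, x - 1, 0], [9, -3, x + 2]].

Expanding det(xI - A) along the first row:
det(xI - A) = + (x + 5)·det([[x - 1, 0], [-3, x + 2]]) - (-1)·det([[9, 0], [9, x + 2]]) + (0)·det([[9, x - 1], [9, -3]]).

Evaluating gives χ_A(x) = x^3 + 6x^2 + 12x + 8 = (x + 2)^3.

χ_A(x) = (x + 2)^3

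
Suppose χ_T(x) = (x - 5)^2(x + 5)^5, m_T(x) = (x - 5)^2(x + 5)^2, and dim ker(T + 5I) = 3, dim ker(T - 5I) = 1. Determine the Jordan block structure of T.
λ = -5: algebraic multiplicity 5 (exponent in χ_T), largest block size 2 (exponent in m_T), 3 blocks (geometric multiplicity). These force block sizes [2, 2, 1].
λ = 5: algebraic multiplicity 2 (exponent in χ_T), largest block size 2 (exponent in m_T), 1 block (geometric multiplicity). This forces block sizes [2].

Jordan blocks: (-5, 2), (-5, 2), (-5, 1), (5, 2)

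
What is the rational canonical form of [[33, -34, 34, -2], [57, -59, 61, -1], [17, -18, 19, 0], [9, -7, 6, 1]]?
R = [[0, 0, 0, -36], [1, 0, 0, -36], [0, 1, 0, -21], [0, 0, 1, -6]]

The invariant factors of A (the non-unit diagonal entries of the Smith normal form of xI - A over ℚ[x]) are (x^2 + 3x + 6)^2, each dividing the next. The characteristic polynomial is their product, (x^2 + 3x + 6)^2.

The rational canonical form is the block-diagonal matrix of companion matrices C(f_i):
R = [[0, 0, 0, -36], [1, 0, 0, -36], [0, 1, 0, -21], [0, 0, 1, -6]].

Note the characteristic polynomial does not split into linear factors over ℚ, so A has no Jordan form over ℚ; the rational canonical form exists over any field.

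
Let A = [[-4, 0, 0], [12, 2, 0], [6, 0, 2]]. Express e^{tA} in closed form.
A has Jordan form J = [[-4, 0, 0], [0, 2, 0], [0, 0, 2]] with A = PJP^{-1}, so e^{tA} = P e^{tJ} P^{-1}.

For a Jordan block J_k(λ), e^{tJ_k(λ)} = e^{λt} · (I + tN + t^2 N^2/2! + ... + t^{k-1} N^{k-1}/(k-1)!) where N is the nilpotent superdiagonal part.

Assembling the blocks and conjugating back gives the entries of e^{tA} as shown above.

e^{tA} = [[e^{-4*t}, 0, 0], [(2*e^{6*t} - 2)*e^{-4*t}, e^{2*t}, 0], [(e^{6*t} - 1)*e^{-4*t}, 0, e^{2*t}]]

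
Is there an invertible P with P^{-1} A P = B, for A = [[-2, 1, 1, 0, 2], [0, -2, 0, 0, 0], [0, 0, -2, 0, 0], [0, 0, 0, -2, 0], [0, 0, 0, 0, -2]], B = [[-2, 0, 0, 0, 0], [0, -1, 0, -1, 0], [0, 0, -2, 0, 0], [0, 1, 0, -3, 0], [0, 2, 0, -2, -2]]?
Yes.

Two matrices over a field are similar if and only if they have the same invariant factors.

Both A and B have characteristic polynomial (x + 2)^5 and minimal polynomial (x + 2)^2. Computing further, both have invariant factors x + 2, x + 2, x + 2, (x + 2)^2. Hence A and B are similar.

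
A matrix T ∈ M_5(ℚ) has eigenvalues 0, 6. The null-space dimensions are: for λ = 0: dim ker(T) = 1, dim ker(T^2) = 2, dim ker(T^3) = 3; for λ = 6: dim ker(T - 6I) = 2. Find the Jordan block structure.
λ = 0: successive nullity increments [1, 1, 1] count blocks of size ≥ k; block sizes are [3].
λ = 6: successive nullity increments [2] count blocks of size ≥ k; block sizes are [1, 1].

Jordan blocks: (0, 3), (6, 1), (6, 1)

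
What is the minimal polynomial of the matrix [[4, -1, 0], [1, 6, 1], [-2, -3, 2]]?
m_A(x) = (x - 4)^3

The characteristic polynomial factors as (x - 4)^3. The minimal polynomial is ∏(x - λ)^{k_λ} where k_λ is the size of the largest Jordan block at λ.

For λ = 4: rank(A - 4I) = 2, and the largest Jordan block has size 3 (the smallest k with rank((A - 4I)^k) = rank((A - 4I)^(k+1))).

So m_A(x) = (x - 4)^3.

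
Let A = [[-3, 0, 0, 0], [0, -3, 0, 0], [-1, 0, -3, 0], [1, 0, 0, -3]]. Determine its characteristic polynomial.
χ_A(x) = (x + 3)^4

xI - A = [[x + 3, 0, 0, 0], [0, x + 3, 0, 0], [1, 0, x + 3, 0], [-1, 0, 0, x + 3]].

Expanding det(xI - A) along the first row:
det(xI - A) = + (x + 3)·det([[x + 3, 0, 0], [0, x + 3, 0], [0, 0, x + 3]]) - (0)·det([[0, 0, 0], [1, x + 3, 0], [-1, 0, x + 3]]) + (0)·det([[0, x + 3, 0], [1, 0, 0], [-1, 0, x + 3]]) - (0)·det([[0, x + 3, 0], [1, 0, x + 3], [-1, 0, 0]]).

Evaluating gives χ_A(x) = x^4 + 12x^3 + 54x^2 + 108x + 81 = (x + 3)^4.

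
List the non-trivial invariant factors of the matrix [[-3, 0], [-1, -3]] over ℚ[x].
(x + 3)^2

The Jordan structure of A has elementary divisors (x + 3)^2. Arranging the block sizes at each eigenvalue in decreasing order and taking row products gives the invariant factors.

Invariant factors (smallest first, each dividing the next): (x + 3)^2.

Check: the last factor (x + 3)^2 is the minimal polynomial, and the product (x + 3)^2 is the characteristic polynomial.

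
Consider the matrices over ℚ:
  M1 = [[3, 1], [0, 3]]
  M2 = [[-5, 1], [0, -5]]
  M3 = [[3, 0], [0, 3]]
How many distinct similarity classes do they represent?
Characteristic polynomials: χ_{M1} = (x - 3)^2, χ_{M2} = (x + 5)^2, χ_{M3} = (x - 3)^2.

{M1}: invariant factors (x - 3)^2.

{M2}: invariant factors (x + 5)^2.

{M3}: invariant factors x - 3, x - 3.

Matrices are similar if and only if their invariant-factor lists agree; the partition into similarity classes is {M1}, {M2}, {M3}.

3 classes: {M1}, {M2}, {M3}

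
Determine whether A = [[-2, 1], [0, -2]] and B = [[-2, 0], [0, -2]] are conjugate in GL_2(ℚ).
Both have characteristic polynomial (x + 2)^2, but the minimal polynomial of A is (x + 2)^2 while the minimal polynomial of B is x + 2. The minimal polynomial is a similarity invariant, so A and B are not similar.

No.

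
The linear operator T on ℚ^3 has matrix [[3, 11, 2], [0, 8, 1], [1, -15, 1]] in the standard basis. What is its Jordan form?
The characteristic polynomial is det(xI - A) = (x - 4)^3, so the eigenvalues are 4 (algebraic multiplicity 3).

For λ = 4: rank(A - 4I) = 2, rank((A - 4I)^2) = 1, rank((A - 4I)^3) = 0. The eigenspace has dimension 3 - 2 = 1, so there is 1 Jordan block; the rank sequence gives block sizes [3].

Assembling the blocks gives the Jordan form J above.

J = [[4, 1, 0], [0, 4, 1], [0, 0, 4]]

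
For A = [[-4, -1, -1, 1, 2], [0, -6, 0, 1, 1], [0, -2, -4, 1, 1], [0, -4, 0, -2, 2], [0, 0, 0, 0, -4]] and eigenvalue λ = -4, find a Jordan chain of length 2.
v_1 = [[0, 1, 0, 2, 0]]^T, v_2 = [[1, 0, 0, 0, 0]]^T

We seek v_1 ∈ ker((A + 4I)^2) \ ker(A + 4I), then set v_{i+1} = (A + 4I) v_i.

One such chain is v_1 = [[0, 1, 0, 2, 0]]^T, v_2 = [[1, 0, 0, 0, 0]]^T. Check: (A + 4I) v_2 = [[0, 0, 0, 0, 0]]^T = 0.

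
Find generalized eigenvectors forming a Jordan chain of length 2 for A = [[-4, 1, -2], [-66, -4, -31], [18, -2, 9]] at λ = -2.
v_1 = [[0, 1, 0]]^T, v_2 = [[1, -2, -2]]^T

We seek v_1 ∈ ker((A + 2I)^2) \ ker(A + 2I), then set v_{i+1} = (A + 2I) v_i.

One such chain is v_1 = [[0, 1, 0]]^T, v_2 = [[1, -2, -2]]^T. Check: (A + 2I) v_2 = [[0, 0, 0]]^T = 0.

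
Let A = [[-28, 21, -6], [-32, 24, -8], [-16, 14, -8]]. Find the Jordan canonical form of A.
The characteristic polynomial is det(xI - A) = (x + 4)^3, so the eigenvalues are -4 (algebraic multiplicity 3).

For λ = -4: rank(A + 4I) = 1, rank((A + 4I)^2) = 0. The eigenspace has dimension 3 - 1 = 2, so there are 2 Jordan blocks; the rank sequence gives block sizes [2, 1].

Assembling the blocks gives the Jordan form J above.

J = [[-4, 1, 0], [0, -4, 0], [0, 0, -4]]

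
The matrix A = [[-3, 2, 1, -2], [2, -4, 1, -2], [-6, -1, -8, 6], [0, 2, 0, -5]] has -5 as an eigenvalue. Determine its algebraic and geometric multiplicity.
algebraic multiplicity 4, geometric multiplicity 2

The characteristic polynomial is (x + 5)^4, so the factor x + 5 appears with exponent 4: the algebraic multiplicity is 4.

rank(A + 5I) = 2, so the eigenspace has dimension 4 - 2 = 2: the geometric multiplicity is 2.

Since 2 < 4, A is not diagonalizable.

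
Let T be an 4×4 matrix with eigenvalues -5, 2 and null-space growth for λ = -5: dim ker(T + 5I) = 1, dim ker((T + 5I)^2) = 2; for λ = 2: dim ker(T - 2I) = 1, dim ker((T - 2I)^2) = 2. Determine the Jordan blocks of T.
λ = -5: successive nullity increments [1, 1] count blocks of size ≥ k; block sizes are [2].
λ = 2: successive nullity increments [1, 1] count blocks of size ≥ k; block sizes are [2].

Jordan blocks: (-5, 2), (2, 2)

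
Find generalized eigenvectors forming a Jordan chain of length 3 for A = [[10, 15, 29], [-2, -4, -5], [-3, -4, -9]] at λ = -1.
We seek v_1 ∈ ker((A + I)^3) \ ker((A + I)^2), then set v_{i+1} = (A + I) v_i.

One such chain is v_1 = [[3, -2, 0]]^T, v_2 = [[3, 0, -1]]^T, v_3 = [[4, -1, -1]]^T. Check: (A + I) v_3 = [[0, 0, 0]]^T = 0.

v_1 = [[3, -2, 0]]^T, v_2 = [[3, 0, -1]]^T, v_3 = [[4, -1, -1]]^T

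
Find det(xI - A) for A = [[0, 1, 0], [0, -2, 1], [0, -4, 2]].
χ_A(x) = x^3

xI - A = [[x, -1, 0], [0, x + 2, -1], [0, 4, x - 2]].

Expanding det(xI - A) along the first row:
det(xI - A) = + (x)·det([[x + 2, -1], [4, x - 2]]) - (-1)·det([[0, -1], [0, x - 2]]) + (0)·det([[0, x + 2], [0, 4]]).

Evaluating gives χ_A(x) = x^3.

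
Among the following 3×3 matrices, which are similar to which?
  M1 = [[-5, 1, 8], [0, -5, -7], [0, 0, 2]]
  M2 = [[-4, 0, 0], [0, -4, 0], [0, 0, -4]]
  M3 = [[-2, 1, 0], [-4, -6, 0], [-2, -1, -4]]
Characteristic polynomials: χ_{M1} = (x - 2)(x + 5)^2, χ_{M2} = (x + 4)^3, χ_{M3} = (x + 4)^3.

{M1}: invariant factors (x - 2)(x + 5)^2.

{M2}: invariant factors x + 4, x + 4, x + 4.

{M3}: invariant factors x + 4, (x + 4)^2.

Matrices are similar if and only if their invariant-factor lists agree; the partition into similarity classes is {M1}, {M2}, {M3}.

3 classes: {M1}, {M2}, {M3}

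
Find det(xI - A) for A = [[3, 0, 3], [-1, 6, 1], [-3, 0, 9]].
xI - A = [[x - 3, 0, -3], [1, x - 6, -1], [3, 0, x - 9]].

Expanding det(xI - A) along the first row:
det(xI - A) = + (x - 3)·det([[x - 6, -1], [0, x - 9]]) - (0)·det([[1, -1], [3, x - 9]]) + (-3)·det([[1, x - 6], [3, 0]]).

Evaluating gives χ_A(x) = x^3 - 18x^2 + 108x - 216 = (x - 6)^3.

χ_A(x) = (x - 6)^3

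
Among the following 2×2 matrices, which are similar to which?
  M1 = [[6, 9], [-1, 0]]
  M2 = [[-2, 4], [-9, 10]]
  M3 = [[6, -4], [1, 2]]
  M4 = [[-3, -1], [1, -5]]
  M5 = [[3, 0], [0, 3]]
Characteristic polynomials: χ_{M1} = (x - 3)^2, χ_{M2} = (x - 4)^2, χ_{M3} = (x - 4)^2, χ_{M4} = (x + 4)^2, χ_{M5} = (x - 3)^2.

{M1}: invariant factors (x - 3)^2.

{M2, M3}: invariant factors (x - 4)^2.

{M4}: invariant factors (x + 4)^2.

{M5}: invariant factors x - 3, x - 3.

Matrices are similar if and only if their invariant-factor lists agree; the partition into similarity classes is {M1}, {M2, M3}, {M4}, {M5}.

4 classes: {M1}, {M2, M3}, {M4}, {M5}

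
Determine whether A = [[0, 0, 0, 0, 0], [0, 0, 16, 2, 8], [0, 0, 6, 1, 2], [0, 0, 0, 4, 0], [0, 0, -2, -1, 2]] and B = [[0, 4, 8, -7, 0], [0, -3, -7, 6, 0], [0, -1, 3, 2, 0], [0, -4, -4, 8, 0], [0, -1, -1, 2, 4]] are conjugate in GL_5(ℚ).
Both have characteristic polynomial x^2(x - 4)^3, but the minimal polynomial of A is x(x - 4)^2 while the minimal polynomial of B is x^2(x - 4)^2. The minimal polynomial is a similarity invariant, so A and B are not similar.

No.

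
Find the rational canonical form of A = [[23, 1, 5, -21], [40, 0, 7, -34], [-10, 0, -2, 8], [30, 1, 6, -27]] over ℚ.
The invariant factors of A (the non-unit diagonal entries of the Smith normal form of xI - A over ℚ[x]) are (x + 1)^2(x + 2)^2, each dividing the next. The characteristic polynomial is their product, (x + 1)^2(x + 2)^2.

The rational canonical form is the block-diagonal matrix of companion matrices C(f_i):
R = [[0, 0, 0, -4], [1, 0, 0, -12], [0, 1, 0, -13], [0, 0, 1, -6]].

R = [[0, 0, 0, -4], [1, 0, 0, -12], [0, 1, 0, -13], [0, 0, 1, -6]]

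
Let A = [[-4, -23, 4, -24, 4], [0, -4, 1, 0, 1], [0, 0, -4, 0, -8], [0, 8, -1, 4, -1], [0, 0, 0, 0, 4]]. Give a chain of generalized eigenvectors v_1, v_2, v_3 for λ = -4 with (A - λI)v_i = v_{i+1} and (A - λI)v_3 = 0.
We seek v_1 ∈ ker((A + 4I)^3) \ ker((A + 4I)^2), then set v_{i+1} = (A + 4I) v_i.

One such chain is v_1 = [[0, 0, 1, 0, 0]]^T, v_2 = [[4, 1, 0, -1, 0]]^T, v_3 = [[1, 0, 0, 0, 0]]^T. Check: (A + 4I) v_3 = [[0, 0, 0, 0, 0]]^T = 0.

v_1 = [[0, 0, 1, 0, 0]]^T, v_2 = [[4, 1, 0, -1, 0]]^T, v_3 = [[1, 0, 0, 0, 0]]^T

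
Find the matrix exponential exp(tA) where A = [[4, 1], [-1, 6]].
A has Jordan form J = [[5, 1], [0, 5]] with A = PJP^{-1}, so e^{tA} = P e^{tJ} P^{-1}.

For a Jordan block J_k(λ), e^{tJ_k(λ)} = e^{λt} · (I + tN + t^2 N^2/2! + ... + t^{k-1} N^{k-1}/(k-1)!) where N is the nilpotent superdiagonal part.

Assembling the blocks and conjugating back gives the entries of e^{tA} as shown above.

e^{tA} = [[(1 - t)*e^{5*t}, t*e^{5*t}], [-t*e^{5*t}, (t + 1)*e^{5*t}]]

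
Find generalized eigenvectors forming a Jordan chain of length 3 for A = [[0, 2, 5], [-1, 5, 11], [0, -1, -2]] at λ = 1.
v_1 = [[0, 1, 0]]^T, v_2 = [[2, 4, -1]]^T, v_3 = [[1, 3, -1]]^T

We seek v_1 ∈ ker((A - I)^3) \ ker((A - I)^2), then set v_{i+1} = (A - I) v_i.

One such chain is v_1 = [[0, 1, 0]]^T, v_2 = [[2, 4, -1]]^T, v_3 = [[1, 3, -1]]^T. Check: (A - I) v_3 = [[0, 0, 0]]^T = 0.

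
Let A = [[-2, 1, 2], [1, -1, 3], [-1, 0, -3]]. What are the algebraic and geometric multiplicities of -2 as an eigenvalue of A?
The characteristic polynomial is (x + 2)^3, so the factor x + 2 appears with exponent 3: the algebraic multiplicity is 3.

rank(A + 2I) = 2, so the eigenspace has dimension 3 - 2 = 1: the geometric multiplicity is 1.

Since 1 < 3, A is not diagonalizable.

algebraic multiplicity 3, geometric multiplicity 1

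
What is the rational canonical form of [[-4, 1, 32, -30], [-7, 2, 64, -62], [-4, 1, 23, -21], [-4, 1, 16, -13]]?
R = [[0, 0, 0, -9], [1, 0, 0, 24], [0, 1, 0, -22], [0, 0, 1, 8]]

The invariant factors of A (the non-unit diagonal entries of the Smith normal form of xI - A over ℚ[x]) are (x - 3)^2(x - 1)^2, each dividing the next. The characteristic polynomial is their product, (x - 3)^2(x - 1)^2.

The rational canonical form is the block-diagonal matrix of companion matrices C(f_i):
R = [[0, 0, 0, -9], [1, 0, 0, 24], [0, 1, 0, -22], [0, 0, 1, 8]].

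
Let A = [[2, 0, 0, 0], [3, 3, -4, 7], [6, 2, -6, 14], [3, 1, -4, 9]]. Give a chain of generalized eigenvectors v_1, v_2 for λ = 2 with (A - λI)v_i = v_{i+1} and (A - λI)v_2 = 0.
v_1 = [[0, 5, 1, 0]]^T, v_2 = [[0, 1, 2, 1]]^T

We seek v_1 ∈ ker((A - 2I)^2) \ ker(A - 2I), then set v_{i+1} = (A - 2I) v_i.

One such chain is v_1 = [[0, 5, 1, 0]]^T, v_2 = [[0, 1, 2, 1]]^T. Check: (A - 2I) v_2 = [[0, 0, 0, 0]]^T = 0.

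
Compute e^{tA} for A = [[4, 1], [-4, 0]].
e^{tA} = [[(2*t + 1)*e^{2*t}, t*e^{2*t}], [-4*t*e^{2*t}, (1 - 2*t)*e^{2*t}]]

A has Jordan form J = [[2, 1], [0, 2]] with A = PJP^{-1}, so e^{tA} = P e^{tJ} P^{-1}.

For a Jordan block J_k(λ), e^{tJ_k(λ)} = e^{λt} · (I + tN + t^2 N^2/2! + ... + t^{k-1} N^{k-1}/(k-1)!) where N is the nilpotent superdiagonal part.

Assembling the blocks and conjugating back gives the entries of e^{tA} as shown above.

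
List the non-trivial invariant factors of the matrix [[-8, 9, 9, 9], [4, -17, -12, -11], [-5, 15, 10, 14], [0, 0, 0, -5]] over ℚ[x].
(x + 5)^2, (x + 5)^2

The Jordan structure of A has elementary divisors (x + 5)^2, (x + 5)^2. Arranging the block sizes at each eigenvalue in decreasing order and taking row products gives the invariant factors.

Invariant factors (smallest first, each dividing the next): (x + 5)^2, (x + 5)^2.

Check: the last factor (x + 5)^2 is the minimal polynomial, and the product (x + 5)^4 is the characteristic polynomial.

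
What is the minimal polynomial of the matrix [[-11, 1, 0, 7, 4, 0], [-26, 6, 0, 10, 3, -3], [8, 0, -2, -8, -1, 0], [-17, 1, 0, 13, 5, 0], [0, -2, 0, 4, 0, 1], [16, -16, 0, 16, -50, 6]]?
The characteristic polynomial factors as (x - 6)^3(x + 2)^3. The minimal polynomial is ∏(x - λ)^{k_λ} where k_λ is the size of the largest Jordan block at λ.

For λ = -2: rank(A + 2I) = 4, and the largest Jordan block has size 2 (the smallest k with rank((A + 2I)^k) = rank((A + 2I)^(k+1))).
For λ = 6: rank(A - 6I) = 5, and the largest Jordan block has size 3 (the smallest k with rank((A - 6I)^k) = rank((A - 6I)^(k+1))).

So m_A(x) = (x - 6)^3(x + 2)^2.

m_A(x) = (x - 6)^3(x + 2)^2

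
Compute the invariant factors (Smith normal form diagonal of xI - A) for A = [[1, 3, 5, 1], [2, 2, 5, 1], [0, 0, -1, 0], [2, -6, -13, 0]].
The Jordan structure of A has elementary divisors (x + 1), (x + 1), (x - 2)^2. Arranging the block sizes at each eigenvalue in decreasing order and taking row products gives the invariant factors.

Invariant factors (smallest first, each dividing the next): x + 1, (x - 2)^2(x + 1).

Check: the last factor (x - 2)^2(x + 1) is the minimal polynomial, and the product (x - 2)^2(x + 1)^2 is the characteristic polynomial.

x + 1, (x - 2)^2(x + 1)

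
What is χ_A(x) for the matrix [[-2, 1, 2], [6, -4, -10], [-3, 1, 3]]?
χ_A(x) = (x - 1)(x + 2)^2

xI - A = [[x + 2, -1, -2], [-6, x + 4, 10], [3, -1, x - 3]].

Expanding det(xI - A) along the first row:
det(xI - A) = + (x + 2)·det([[x + 4, 10], [-1, x - 3]]) - (-1)·det([[-6, 10], [3, x - 3]]) + (-2)·det([[-6, x + 4], [3, -1]]).

Evaluating gives χ_A(x) = x^3 + 3x^2 - 4 = (x - 1)(x + 2)^2.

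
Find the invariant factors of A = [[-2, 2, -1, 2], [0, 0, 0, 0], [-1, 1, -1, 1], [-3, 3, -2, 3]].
x, x^3

The Jordan structure of A has elementary divisors x^3, x. Arranging the block sizes at each eigenvalue in decreasing order and taking row products gives the invariant factors.

Invariant factors (smallest first, each dividing the next): x, x^3.

Check: the last factor x^3 is the minimal polynomial, and the product x^4 is the characteristic polynomial.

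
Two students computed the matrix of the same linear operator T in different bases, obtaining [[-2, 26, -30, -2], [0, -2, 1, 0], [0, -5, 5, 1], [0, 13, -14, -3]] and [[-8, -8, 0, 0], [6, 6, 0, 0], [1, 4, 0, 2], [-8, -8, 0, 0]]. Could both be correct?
No.

Both have characteristic polynomial x^3(x + 2), but the minimal polynomial of A is x^3(x + 2) while the minimal polynomial of B is x^2(x + 2). The minimal polynomial is a similarity invariant, so A and B are not similar.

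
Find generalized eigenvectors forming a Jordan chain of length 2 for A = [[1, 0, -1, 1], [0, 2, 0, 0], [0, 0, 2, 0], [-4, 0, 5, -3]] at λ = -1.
We seek v_1 ∈ ker((A + I)^2) \ ker(A + I), then set v_{i+1} = (A + I) v_i.

One such chain is v_1 = [[1, 0, 0, -1]]^T, v_2 = [[1, 0, 0, -2]]^T. Check: (A + I) v_2 = [[0, 0, 0, 0]]^T = 0.

v_1 = [[1, 0, 0, -1]]^T, v_2 = [[1, 0, 0, -2]]^T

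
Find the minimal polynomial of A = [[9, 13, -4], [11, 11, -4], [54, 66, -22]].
m_A(x) = (x - 2)(x + 2)^2

The characteristic polynomial factors as (x - 2)(x + 2)^2. The minimal polynomial is ∏(x - λ)^{k_λ} where k_λ is the size of the largest Jordan block at λ.

For λ = -2: rank(A + 2I) = 2, and the largest Jordan block has size 2 (the smallest k with rank((A + 2I)^k) = rank((A + 2I)^(k+1))).
For λ = 2: rank(A - 2I) = 2, and the largest Jordan block has size 1 (the smallest k with rank((A - 2I)^k) = rank((A - 2I)^(k+1))).

So m_A(x) = (x - 2)(x + 2)^2.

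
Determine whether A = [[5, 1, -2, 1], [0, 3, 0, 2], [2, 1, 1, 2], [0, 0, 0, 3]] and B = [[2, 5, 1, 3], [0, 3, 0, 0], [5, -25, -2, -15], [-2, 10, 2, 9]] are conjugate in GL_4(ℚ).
No.

Both have characteristic polynomial (x - 3)^4 and minimal polynomial (x - 3)^2. But rank(A - 3I) = 2 for A while rank(B - 3I) = 1 for B, so the number of Jordan blocks at λ = 3 differs. A and B are not similar.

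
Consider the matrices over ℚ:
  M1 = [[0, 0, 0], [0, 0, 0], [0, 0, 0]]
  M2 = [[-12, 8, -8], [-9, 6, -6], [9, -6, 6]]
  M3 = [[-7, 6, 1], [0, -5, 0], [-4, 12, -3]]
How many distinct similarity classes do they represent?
Characteristic polynomials: χ_{M1} = x^3, χ_{M2} = x^3, χ_{M3} = (x + 5)^3.

{M1}: invariant factors x, x, x.

{M2}: invariant factors x, x^2.

{M3}: invariant factors x + 5, (x + 5)^2.

Matrices are similar if and only if their invariant-factor lists agree; the partition into similarity classes is {M1}, {M2}, {M3}.

3 classes: {M1}, {M2}, {M3}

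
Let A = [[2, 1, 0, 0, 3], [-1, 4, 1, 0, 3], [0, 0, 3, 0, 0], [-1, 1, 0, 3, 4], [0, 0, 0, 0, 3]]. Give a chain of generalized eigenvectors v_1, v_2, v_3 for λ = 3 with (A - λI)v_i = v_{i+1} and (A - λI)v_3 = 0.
v_1 = [[0, 0, 1, 0, 0]]^T, v_2 = [[0, 1, 0, 0, 0]]^T, v_3 = [[1, 1, 0, 1, 0]]^T

We seek v_1 ∈ ker((A - 3I)^3) \ ker((A - 3I)^2), then set v_{i+1} = (A - 3I) v_i.

One such chain is v_1 = [[0, 0, 1, 0, 0]]^T, v_2 = [[0, 1, 0, 0, 0]]^T, v_3 = [[1, 1, 0, 1, 0]]^T. Check: (A - 3I) v_3 = [[0, 0, 0, 0, 0]]^T = 0.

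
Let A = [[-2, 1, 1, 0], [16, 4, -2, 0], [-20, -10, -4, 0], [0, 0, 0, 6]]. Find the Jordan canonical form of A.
The characteristic polynomial is det(xI - A) = (x - 6)^2(x + 4)^2, so the eigenvalues are -4 (algebraic multiplicity 2), 6 (algebraic multiplicity 2).

For λ = -4: rank(A + 4I) = 3, rank((A + 4I)^2) = 2. The eigenspace has dimension 4 - 3 = 1, so there is 1 Jordan block; the rank sequence gives block sizes [2].

For λ = 6: rank(A - 6I) = 2. The eigenspace has dimension 4 - 2 = 2, so there are 2 Jordan blocks; the rank sequence gives block sizes [1, 1].

Assembling the blocks gives the Jordan form J above.

J = [[-4, 1, 0, 0], [0, -4, 0, 0], [0, 0, 6, 0], [0, 0, 0, 6]]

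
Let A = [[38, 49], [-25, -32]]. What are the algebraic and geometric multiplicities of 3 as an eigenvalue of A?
The characteristic polynomial is (x - 3)^2, so the factor x - 3 appears with exponent 2: the algebraic multiplicity is 2.

rank(A - 3I) = 1, so the eigenspace has dimension 2 - 1 = 1: the geometric multiplicity is 1.

Since 1 < 2, A is not diagonalizable.

algebraic multiplicity 2, geometric multiplicity 1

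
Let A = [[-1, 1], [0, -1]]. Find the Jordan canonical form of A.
The characteristic polynomial is det(xI - A) = (x + 1)^2, so the eigenvalues are -1 (algebraic multiplicity 2).

For λ = -1: rank(A + I) = 1, rank((A + I)^2) = 0. The eigenspace has dimension 2 - 1 = 1, so there is 1 Jordan block; the rank sequence gives block sizes [2].

Assembling the blocks gives the Jordan form J above.

J = [[-1, 1], [0, -1]]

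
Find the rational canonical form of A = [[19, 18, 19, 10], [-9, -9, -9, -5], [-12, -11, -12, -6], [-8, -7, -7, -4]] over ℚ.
The invariant factors of A (the non-unit diagonal entries of the Smith normal form of xI - A over ℚ[x]) are (x^2 + 3x + 1)^2, each dividing the next. The characteristic polynomial is their product, (x^2 + 3x + 1)^2.

The rational canonical form is the block-diagonal matrix of companion matrices C(f_i):
R = [[0, 0, 0, -1], [1, 0, 0, -6], [0, 1, 0, -11], [0, 0, 1, -6]].

Note the characteristic polynomial does not split into linear factors over ℚ, so A has no Jordan form over ℚ; the rational canonical form exists over any field.

R = [[0, 0, 0, -1], [1, 0, 0, -6], [0, 1, 0, -11], [0, 0, 1, -6]]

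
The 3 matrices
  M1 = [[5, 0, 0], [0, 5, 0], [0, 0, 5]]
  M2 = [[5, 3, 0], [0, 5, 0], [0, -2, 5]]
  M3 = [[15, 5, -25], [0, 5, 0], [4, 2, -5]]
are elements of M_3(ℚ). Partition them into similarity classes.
2 classes: {M1}, {M2, M3}

Characteristic polynomials: χ_{M1} = (x - 5)^3, χ_{M2} = (x - 5)^3, χ_{M3} = (x - 5)^3.

{M1}: invariant factors x - 5, x - 5, x - 5.

{M2, M3}: invariant factors x - 5, (x - 5)^2.

Matrices are similar if and only if their invariant-factor lists agree; the partition into similarity classes is {M1}, {M2, M3}.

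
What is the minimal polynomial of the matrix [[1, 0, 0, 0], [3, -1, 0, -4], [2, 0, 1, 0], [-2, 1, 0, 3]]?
m_A(x) = (x - 1)^3

The characteristic polynomial factors as (x - 1)^4. The minimal polynomial is ∏(x - λ)^{k_λ} where k_λ is the size of the largest Jordan block at λ.

For λ = 1: rank(A - I) = 2, and the largest Jordan block has size 3 (the smallest k with rank((A - I)^k) = rank((A - I)^(k+1))).

So m_A(x) = (x - 1)^3.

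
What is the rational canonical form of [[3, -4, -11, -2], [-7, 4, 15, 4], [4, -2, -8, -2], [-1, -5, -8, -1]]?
The invariant factors of A (the non-unit diagonal entries of the Smith normal form of xI - A over ℚ[x]) are x^2 + x + 2, x^2 + x + 2, each dividing the next. The characteristic polynomial is their product, (x^2 + x + 2)^2.

The rational canonical form is the block-diagonal matrix of companion matrices C(f_i):
R = [[0, -2, 0, 0], [1, -1, 0, 0], [0, 0, 0, -2], [0, 0, 1, -1]].

Note the characteristic polynomial does not split into linear factors over ℚ, so A has no Jordan form over ℚ; the rational canonical form exists over any field.

R = [[0, -2, 0, 0], [1, -1, 0, 0], [0, 0, 0, -2], [0, 0, 1, -1]]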